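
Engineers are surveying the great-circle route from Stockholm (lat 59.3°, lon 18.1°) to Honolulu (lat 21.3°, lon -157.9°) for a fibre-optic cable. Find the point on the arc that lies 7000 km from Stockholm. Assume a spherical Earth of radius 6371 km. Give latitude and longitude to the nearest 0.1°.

≈ lat 57.6°, lon -155.6°

Convert each endpoint to a unit vector on the sphere (x = cos φ cos λ, y = cos φ sin λ, z = sin φ).
The central angle between the endpoints is δ = arccos(p₁·p₂) ≈ 1.734 rad (99.3°). The total great-circle distance is δ·R ≈ 1.734 × 6371 ≈ 11045 km, so the target fraction is f = 7000/11045 ≈ 0.634.
Interpolate at f ≈ 0.634 with slerp weights a = sin((1−f)δ)/sin δ ≈ 0.601, b = sin(fδ)/sin δ ≈ 0.903.
p = a·p₁ + b·p₂ ≈ (-0.487, -0.221, 0.845); φ = arcsin(p_z) ≈ 57.64°, λ = atan2(p_y, p_x) ≈ -155.61°.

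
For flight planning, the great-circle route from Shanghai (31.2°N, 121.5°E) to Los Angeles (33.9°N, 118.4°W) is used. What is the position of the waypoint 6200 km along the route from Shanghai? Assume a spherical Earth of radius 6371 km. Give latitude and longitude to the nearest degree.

Convert each endpoint to a unit vector on the sphere (x = cos φ cos λ, y = cos φ sin λ, z = sin φ).
The central angle between the endpoints is δ = arccos(p₁·p₂) ≈ 1.638 rad (93.8°). The total great-circle distance is δ·R ≈ 1.638 × 6371 ≈ 10436 km, so the target fraction is f = 6200/10436 ≈ 0.594.
Interpolate at f ≈ 0.594 with slerp weights a = sin((1−f)δ)/sin δ ≈ 0.618, b = sin(fδ)/sin δ ≈ 0.829.
p = a·p₁ + b·p₂ ≈ (-0.603, -0.154, 0.782); φ = arcsin(p_z) ≈ 51.48°, λ = atan2(p_y, p_x) ≈ -165.68°.

≈ 51°N, 166°W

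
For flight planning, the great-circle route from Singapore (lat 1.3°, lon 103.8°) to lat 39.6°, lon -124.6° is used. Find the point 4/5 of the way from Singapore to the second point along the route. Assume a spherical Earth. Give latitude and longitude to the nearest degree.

≈ lat 48°, lon -156°

Write both endpoints as unit vectors p₁, p₂ with components (cos φ cos λ, cos φ sin λ, sin φ).
The central angle between the endpoints is δ = arccos(p₁·p₂) ≈ 2.091 rad (119.8°).
Interpolate at f = 4/5 with slerp weights a = sin((1−f)δ)/sin δ ≈ 0.468, b = sin(fδ)/sin δ ≈ 1.146.
p = a·p₁ + b·p₂ ≈ (-0.613, -0.273, 0.741); φ = arcsin(p_z) ≈ 47.85°, λ = atan2(p_y, p_x) ≈ -156.02°.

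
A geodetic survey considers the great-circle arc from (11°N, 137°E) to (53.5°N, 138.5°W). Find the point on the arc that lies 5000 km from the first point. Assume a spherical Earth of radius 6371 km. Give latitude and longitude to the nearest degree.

Convert each endpoint to a unit vector on the sphere (x = cos φ cos λ, y = cos φ sin λ, z = sin φ).
The central angle between the endpoints is δ = arccos(p₁·p₂) ≈ 1.360 rad (77.9°). The total great-circle distance is δ·R ≈ 1.360 × 6371 ≈ 8664 km, so the target fraction is f = 5000/8664 ≈ 0.577.
Interpolate at f ≈ 0.577 with slerp weights a = sin((1−f)δ)/sin δ ≈ 0.556, b = sin(fδ)/sin δ ≈ 0.723.
p = a·p₁ + b·p₂ ≈ (-0.721, 0.088, 0.687); φ = arcsin(p_z) ≈ 43.40°, λ = atan2(p_y, p_x) ≈ 173.08°.

≈ (43°N, 173°E)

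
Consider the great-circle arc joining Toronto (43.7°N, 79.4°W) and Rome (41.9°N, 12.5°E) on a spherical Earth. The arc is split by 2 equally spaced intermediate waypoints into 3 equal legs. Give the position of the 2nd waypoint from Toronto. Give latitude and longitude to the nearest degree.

≈ 51°N, 15°W

Convert each endpoint to a unit vector on the sphere (x = cos φ cos λ, y = cos φ sin λ, z = sin φ).
The central angle between the endpoints is δ = arccos(p₁·p₂) ≈ 1.111 rad (63.7°).
Interpolate at f = 2/3 with slerp weights a = sin((1−f)δ)/sin δ ≈ 0.404, b = sin(fδ)/sin δ ≈ 0.753.
p = a·p₁ + b·p₂ ≈ (0.601, -0.166, 0.782); φ = arcsin(p_z) ≈ 51.44°, λ = atan2(p_y, p_x) ≈ -15.42°.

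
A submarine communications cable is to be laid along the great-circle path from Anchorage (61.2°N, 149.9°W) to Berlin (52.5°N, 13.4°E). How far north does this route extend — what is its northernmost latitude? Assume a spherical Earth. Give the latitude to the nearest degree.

≈ 85°N

The great circle lies in the plane with unit normal n̂ = (p₁ × p₂)/|p₁ × p₂|.
Here n̂_z ≈ +0.093; the vertex latitude is φ_max = arccos|n̂_z| ≈ 84.7°.
Check via Clairaut: cos φ_max = |cos φ₁| · sin C = cos(61.2°)·sin(11.1°) ≈ 0.093, again giving ≈ 84.7°.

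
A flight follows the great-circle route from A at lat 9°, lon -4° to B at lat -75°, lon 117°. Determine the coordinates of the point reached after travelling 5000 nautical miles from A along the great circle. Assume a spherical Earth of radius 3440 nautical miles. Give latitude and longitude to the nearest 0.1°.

≈ lat -69.4°, lon 36.7°

Write both endpoints as unit vectors p₁, p₂ with components (cos φ cos λ, cos φ sin λ, sin φ).
The central angle between the endpoints is δ = arccos(p₁·p₂) ≈ 1.857 rad (106.4°). The total great-circle distance is δ·R ≈ 1.857 × 3440 ≈ 6390 nmi, so the target fraction is f = 5000/6390 ≈ 0.783.
Interpolate at f ≈ 0.783 with slerp weights a = sin((1−f)δ)/sin δ ≈ 0.410, b = sin(fδ)/sin δ ≈ 1.035.
p = a·p₁ + b·p₂ ≈ (0.282, 0.211, -0.936); φ = arcsin(p_z) ≈ -69.39°, λ = atan2(p_y, p_x) ≈ 36.73°.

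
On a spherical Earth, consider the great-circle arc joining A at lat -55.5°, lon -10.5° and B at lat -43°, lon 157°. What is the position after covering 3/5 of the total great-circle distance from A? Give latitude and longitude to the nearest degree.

≈ lat -75°, lon 142°

Convert each endpoint to a unit vector on the sphere (x = cos φ cos λ, y = cos φ sin λ, z = sin φ).
The central angle between the endpoints is δ = arccos(p₁·p₂) ≈ 1.413 rad (80.9°).
Interpolate at f = 3/5 with slerp weights a = sin((1−f)δ)/sin δ ≈ 0.542, b = sin(fδ)/sin δ ≈ 0.759.
p = a·p₁ + b·p₂ ≈ (-0.209, 0.161, -0.965); φ = arcsin(p_z) ≈ -74.70°, λ = atan2(p_y, p_x) ≈ 142.41°.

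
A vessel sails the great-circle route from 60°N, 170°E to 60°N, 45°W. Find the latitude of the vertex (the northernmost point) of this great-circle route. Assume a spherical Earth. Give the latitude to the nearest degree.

≈ 80°N

The great circle lies in the plane with unit normal n̂ = (p₁ × p₂)/|p₁ × p₂|.
Here n̂_z ≈ +0.171; the vertex latitude is φ_max = arccos|n̂_z| ≈ 80.2°.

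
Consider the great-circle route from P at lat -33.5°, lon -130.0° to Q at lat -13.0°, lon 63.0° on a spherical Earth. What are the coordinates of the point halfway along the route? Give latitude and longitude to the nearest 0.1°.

≈ lat -72.3°, lon 112.2°

Write both endpoints as unit vectors p₁, p₂ with components (cos φ cos λ, cos φ sin λ, sin φ).
The central angle between the endpoints is δ = arccos(p₁·p₂) ≈ 2.302 rad (131.9°).
Interpolate at f = 1/2 with slerp weights a = sin((1−f)δ)/sin δ ≈ 1.226, b = sin(fδ)/sin δ ≈ 1.226.
p = a·p₁ + b·p₂ ≈ (-0.115, 0.281, -0.953); φ = arcsin(p_z) ≈ -72.31°, λ = atan2(p_y, p_x) ≈ 112.21°.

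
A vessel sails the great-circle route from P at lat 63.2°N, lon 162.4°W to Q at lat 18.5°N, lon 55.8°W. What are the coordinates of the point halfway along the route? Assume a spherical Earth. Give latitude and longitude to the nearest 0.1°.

≈ lat 52.6°N, lon 83.6°W

The haversine formula gives a central angle δ ≈ 1.409 rad (80.7°) between the endpoints.
Interpolate at f = 1/2 with slerp weights a = sin((1−f)δ)/sin δ ≈ 0.656, b = sin(fδ)/sin δ ≈ 0.656.
p = a·p₁ + b·p₂ ≈ (0.068, -0.604, 0.794); φ = arcsin(p_z) ≈ 52.56°, λ = atan2(p_y, p_x) ≈ -83.60°.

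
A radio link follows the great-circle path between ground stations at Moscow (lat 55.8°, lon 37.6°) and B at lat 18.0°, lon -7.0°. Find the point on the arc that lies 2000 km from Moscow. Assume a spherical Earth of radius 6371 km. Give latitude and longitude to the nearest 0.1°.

Write both endpoints as unit vectors p₁, p₂ with components (cos φ cos λ, cos φ sin λ, sin φ).
The central angle between the endpoints is δ = arccos(p₁·p₂) ≈ 0.881 rad (50.5°). The total great-circle distance is δ·R ≈ 0.881 × 6371 ≈ 5614 km, so the target fraction is f = 2000/5614 ≈ 0.356.
Interpolate at f ≈ 0.356 with slerp weights a = sin((1−f)δ)/sin δ ≈ 0.696, b = sin(fδ)/sin δ ≈ 0.400.
p = a·p₁ + b·p₂ ≈ (0.688, 0.192, 0.700); φ = arcsin(p_z) ≈ 44.41°, λ = atan2(p_y, p_x) ≈ 15.63°.

≈ lat 44.4°, lon 15.6°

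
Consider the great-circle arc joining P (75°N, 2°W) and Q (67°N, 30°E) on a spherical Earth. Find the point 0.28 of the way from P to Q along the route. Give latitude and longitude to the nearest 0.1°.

≈ (73.3°N, 9.8°E)

From cos δ = sin φ₁ sin φ₂ + cos φ₁ cos φ₂ cos Δλ, the central angle is δ ≈ 0.225 rad (12.9°).
Interpolate at f = 0.28 with slerp weights a = sin((1−f)δ)/sin δ ≈ 0.723, b = sin(fδ)/sin δ ≈ 0.282.
p = a·p₁ + b·p₂ ≈ (0.282, 0.049, 0.958); φ = arcsin(p_z) ≈ 73.34°, λ = atan2(p_y, p_x) ≈ 9.76°.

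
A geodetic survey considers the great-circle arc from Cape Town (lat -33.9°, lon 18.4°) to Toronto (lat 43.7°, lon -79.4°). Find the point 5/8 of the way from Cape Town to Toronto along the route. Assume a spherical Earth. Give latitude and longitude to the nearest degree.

Convert each endpoint to a unit vector on the sphere (x = cos φ cos λ, y = cos φ sin λ, z = sin φ).
The central angle between the endpoints is δ = arccos(p₁·p₂) ≈ 2.056 rad (117.8°).
Interpolate at f = 5/8 with slerp weights a = sin((1−f)δ)/sin δ ≈ 0.788, b = sin(fδ)/sin δ ≈ 1.085.
p = a·p₁ + b·p₂ ≈ (0.765, -0.565, 0.310); φ = arcsin(p_z) ≈ 18.06°, λ = atan2(p_y, p_x) ≈ -36.43°.

≈ lat 18°, lon -36°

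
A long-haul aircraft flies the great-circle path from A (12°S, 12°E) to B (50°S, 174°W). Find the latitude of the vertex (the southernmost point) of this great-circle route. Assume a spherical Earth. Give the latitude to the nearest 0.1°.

The great circle lies in the plane with unit normal n̂ = (p₁ × p₂)/|p₁ × p₂|.
Here n̂_z ≈ +0.074; the vertex latitude is φ_max = arccos|n̂_z| ≈ 85.7°.

≈ 85.7°S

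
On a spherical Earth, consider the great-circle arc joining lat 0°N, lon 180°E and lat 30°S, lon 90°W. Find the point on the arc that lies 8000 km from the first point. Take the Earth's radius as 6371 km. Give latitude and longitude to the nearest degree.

Write both endpoints as unit vectors p₁, p₂ with components (cos φ cos λ, cos φ sin λ, sin φ).
The central angle between the endpoints is δ = arccos(p₁·p₂) ≈ 1.571 rad (90.0°). The total great-circle distance is δ·R ≈ 1.571 × 6371 ≈ 10008 km, so the target fraction is f = 8000/10008 ≈ 0.799.
Interpolate at f ≈ 0.799 with slerp weights a = sin((1−f)δ)/sin δ ≈ 0.310, b = sin(fδ)/sin δ ≈ 0.951.
p = a·p₁ + b·p₂ ≈ (-0.310, -0.823, -0.475); φ = arcsin(p_z) ≈ -28.38°, λ = atan2(p_y, p_x) ≈ -110.63°.

≈ lat 28°S, lon 111°W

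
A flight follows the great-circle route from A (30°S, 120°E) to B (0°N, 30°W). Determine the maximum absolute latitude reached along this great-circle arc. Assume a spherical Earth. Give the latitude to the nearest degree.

The great circle lies in the plane with unit normal n̂ = (p₁ × p₂)/|p₁ × p₂|.
Here n̂_z ≈ -0.655; the vertex latitude is φ_max = arccos|n̂_z| ≈ 49.1°.

≈ 49°S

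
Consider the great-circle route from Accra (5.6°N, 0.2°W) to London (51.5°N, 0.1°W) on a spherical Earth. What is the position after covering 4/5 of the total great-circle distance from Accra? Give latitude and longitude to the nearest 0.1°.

From cos δ = sin φ₁ sin φ₂ + cos φ₁ cos φ₂ cos Δλ, the central angle is δ ≈ 0.801 rad (45.9°).
Interpolate at f = 4/5 with slerp weights a = sin((1−f)δ)/sin δ ≈ 0.222, b = sin(fδ)/sin δ ≈ 0.833.
p = a·p₁ + b·p₂ ≈ (0.739, -0.002, 0.673); φ = arcsin(p_z) ≈ 42.32°, λ = atan2(p_y, p_x) ≈ -0.13°.

≈ 42.3°N, 0.1°W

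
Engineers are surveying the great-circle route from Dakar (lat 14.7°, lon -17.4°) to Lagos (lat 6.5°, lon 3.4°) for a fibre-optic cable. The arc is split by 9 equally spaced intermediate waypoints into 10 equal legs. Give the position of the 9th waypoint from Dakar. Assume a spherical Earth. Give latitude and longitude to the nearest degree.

The haversine formula gives a central angle δ ≈ 0.384 rad (22.0°) between the endpoints.
Interpolate at f = 9/10 with slerp weights a = sin((1−f)δ)/sin δ ≈ 0.102, b = sin(fδ)/sin δ ≈ 0.904.
p = a·p₁ + b·p₂ ≈ (0.991, 0.024, 0.128); φ = arcsin(p_z) ≈ 7.38°, λ = atan2(p_y, p_x) ≈ 1.37°.

≈ lat 7°, lon 1°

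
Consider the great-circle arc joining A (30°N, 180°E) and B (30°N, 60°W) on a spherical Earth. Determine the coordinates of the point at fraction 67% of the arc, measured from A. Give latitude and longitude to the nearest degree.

≈ (46°N, 96°W)

Write both endpoints as unit vectors p₁, p₂ with components (cos φ cos λ, cos φ sin λ, sin φ).
The central angle between the endpoints is δ = arccos(p₁·p₂) ≈ 1.696 rad (97.2°).
Interpolate at f = 0.67 with slerp weights a = sin((1−f)δ)/sin δ ≈ 0.535, b = sin(fδ)/sin δ ≈ 0.914.
p = a·p₁ + b·p₂ ≈ (-0.068, -0.686, 0.725); φ = arcsin(p_z) ≈ 46.45°, λ = atan2(p_y, p_x) ≈ -95.63°.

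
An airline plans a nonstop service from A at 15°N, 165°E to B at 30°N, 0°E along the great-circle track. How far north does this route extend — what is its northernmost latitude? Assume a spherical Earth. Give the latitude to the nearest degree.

The great circle lies in the plane with unit normal n̂ = (p₁ × p₂)/|p₁ × p₂|.
Here n̂_z ≈ -0.295; the vertex latitude is φ_max = arccos|n̂_z| ≈ 72.9°.
Check via Clairaut: cos φ_max = |cos φ₁| · sin C = cos(15.0°)·sin(17.8°) ≈ 0.295, again giving ≈ 72.9°.

≈ 73°N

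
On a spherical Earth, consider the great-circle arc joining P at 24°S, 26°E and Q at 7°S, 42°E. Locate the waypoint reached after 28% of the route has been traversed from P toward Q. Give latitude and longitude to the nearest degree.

From cos δ = sin φ₁ sin φ₂ + cos φ₁ cos φ₂ cos Δλ, the central angle is δ ≈ 0.400 rad (22.9°).
Interpolate at f = 0.28 with slerp weights a = sin((1−f)δ)/sin δ ≈ 0.729, b = sin(fδ)/sin δ ≈ 0.287.
p = a·p₁ + b·p₂ ≈ (0.811, 0.483, -0.332); φ = arcsin(p_z) ≈ -19.37°, λ = atan2(p_y, p_x) ≈ 30.77°.

≈ 19°S, 31°E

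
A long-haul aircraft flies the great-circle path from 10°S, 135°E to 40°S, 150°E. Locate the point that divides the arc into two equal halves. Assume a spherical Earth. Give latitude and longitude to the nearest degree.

≈ 25°S, 142°E

Write both endpoints as unit vectors p₁, p₂ with components (cos φ cos λ, cos φ sin λ, sin φ).
The central angle between the endpoints is δ = arccos(p₁·p₂) ≈ 0.573 rad (32.8°).
Interpolate at f = 1/2 with slerp weights a = sin((1−f)δ)/sin δ ≈ 0.521, b = sin(fδ)/sin δ ≈ 0.521.
p = a·p₁ + b·p₂ ≈ (-0.709, 0.563, -0.426); φ = arcsin(p_z) ≈ -25.19°, λ = atan2(p_y, p_x) ≈ 141.56°.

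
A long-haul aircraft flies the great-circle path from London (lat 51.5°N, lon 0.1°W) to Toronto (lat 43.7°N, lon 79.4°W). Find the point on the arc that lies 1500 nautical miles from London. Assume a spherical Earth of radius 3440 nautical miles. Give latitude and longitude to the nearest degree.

≈ lat 55°N, lon 42°W

Write both endpoints as unit vectors p₁, p₂ with components (cos φ cos λ, cos φ sin λ, sin φ).
The central angle between the endpoints is δ = arccos(p₁·p₂) ≈ 0.897 rad (51.4°). The total great-circle distance is δ·R ≈ 0.897 × 3440 ≈ 3084 nmi, so the target fraction is f = 1500/3084 ≈ 0.486.
Interpolate at f ≈ 0.486 with slerp weights a = sin((1−f)δ)/sin δ ≈ 0.569, b = sin(fδ)/sin δ ≈ 0.541.
p = a·p₁ + b·p₂ ≈ (0.426, -0.385, 0.819); φ = arcsin(p_z) ≈ 54.96°, λ = atan2(p_y, p_x) ≈ -42.09°.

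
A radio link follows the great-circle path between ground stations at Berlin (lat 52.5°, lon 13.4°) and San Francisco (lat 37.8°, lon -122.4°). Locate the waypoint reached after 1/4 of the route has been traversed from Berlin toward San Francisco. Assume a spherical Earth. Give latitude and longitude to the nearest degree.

≈ lat 67°, lon -16°

Write both endpoints as unit vectors p₁, p₂ with components (cos φ cos λ, cos φ sin λ, sin φ).
The central angle between the endpoints is δ = arccos(p₁·p₂) ≈ 1.429 rad (81.9°).
Interpolate at f = 1/4 with slerp weights a = sin((1−f)δ)/sin δ ≈ 0.887, b = sin(fδ)/sin δ ≈ 0.353.
p = a·p₁ + b·p₂ ≈ (0.376, -0.111, 0.920); φ = arcsin(p_z) ≈ 66.95°, λ = atan2(p_y, p_x) ≈ -16.39°.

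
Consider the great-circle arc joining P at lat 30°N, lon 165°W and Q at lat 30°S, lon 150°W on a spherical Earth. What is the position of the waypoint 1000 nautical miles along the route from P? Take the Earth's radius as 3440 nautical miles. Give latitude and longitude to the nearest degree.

Write both endpoints as unit vectors p₁, p₂ with components (cos φ cos λ, cos φ sin λ, sin φ).
The central angle between the endpoints is δ = arccos(p₁·p₂) ≈ 1.076 rad (61.7°). The total great-circle distance is δ·R ≈ 1.076 × 3440 ≈ 3703 nmi, so the target fraction is f = 1000/3703 ≈ 0.270.
Interpolate at f ≈ 0.270 with slerp weights a = sin((1−f)δ)/sin δ ≈ 0.804, b = sin(fδ)/sin δ ≈ 0.326.
p = a·p₁ + b·p₂ ≈ (-0.916, -0.321, 0.239); φ = arcsin(p_z) ≈ 13.83°, λ = atan2(p_y, p_x) ≈ -160.69°.

≈ lat 14°N, lon 161°W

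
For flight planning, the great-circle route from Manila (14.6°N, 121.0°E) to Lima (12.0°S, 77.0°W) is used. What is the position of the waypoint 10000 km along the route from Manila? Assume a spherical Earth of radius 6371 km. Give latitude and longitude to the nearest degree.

≈ 6°N, 147°W

Write both endpoints as unit vectors p₁, p₂ with components (cos φ cos λ, cos φ sin λ, sin φ).
The central angle between the endpoints is δ = arccos(p₁·p₂) ≈ 2.833 rad (162.3°). The total great-circle distance is δ·R ≈ 2.833 × 6371 ≈ 18047 km, so the target fraction is f = 10000/18047 ≈ 0.554.
Interpolate at f ≈ 0.554 with slerp weights a = sin((1−f)δ)/sin δ ≈ 3.134, b = sin(fδ)/sin δ ≈ 3.288.
p = a·p₁ + b·p₂ ≈ (-0.838, -0.535, 0.106); φ = arcsin(p_z) ≈ 6.10°, λ = atan2(p_y, p_x) ≈ -147.48°.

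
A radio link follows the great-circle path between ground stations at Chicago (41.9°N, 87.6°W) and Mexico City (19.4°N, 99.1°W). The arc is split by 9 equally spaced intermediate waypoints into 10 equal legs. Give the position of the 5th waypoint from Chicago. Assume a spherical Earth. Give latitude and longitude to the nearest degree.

The haversine formula gives a central angle δ ≈ 0.428 rad (24.5°) between the endpoints.
Interpolate at f = 5/10 with slerp weights a = sin((1−f)δ)/sin δ ≈ 0.512, b = sin(fδ)/sin δ ≈ 0.512.
p = a·p₁ + b·p₂ ≈ (-0.060, -0.857, 0.512); φ = arcsin(p_z) ≈ 30.78°, λ = atan2(p_y, p_x) ≈ -94.03°.

≈ (31°N, 94°W)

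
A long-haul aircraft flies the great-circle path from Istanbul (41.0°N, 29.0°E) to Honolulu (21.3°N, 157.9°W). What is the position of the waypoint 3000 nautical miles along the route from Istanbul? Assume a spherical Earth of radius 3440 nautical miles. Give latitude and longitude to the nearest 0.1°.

≈ 84.4°N, 126.6°E

Write both endpoints as unit vectors p₁, p₂ with components (cos φ cos λ, cos φ sin λ, sin φ).
The central angle between the endpoints is δ = arccos(p₁·p₂) ≈ 2.049 rad (117.4°). The total great-circle distance is δ·R ≈ 2.049 × 3440 ≈ 7047 nmi, so the target fraction is f = 3000/7047 ≈ 0.426.
Interpolate at f ≈ 0.426 with slerp weights a = sin((1−f)δ)/sin δ ≈ 1.040, b = sin(fδ)/sin δ ≈ 0.862.
p = a·p₁ + b·p₂ ≈ (-0.058, 0.078, 0.995); φ = arcsin(p_z) ≈ 84.41°, λ = atan2(p_y, p_x) ≈ 126.60°.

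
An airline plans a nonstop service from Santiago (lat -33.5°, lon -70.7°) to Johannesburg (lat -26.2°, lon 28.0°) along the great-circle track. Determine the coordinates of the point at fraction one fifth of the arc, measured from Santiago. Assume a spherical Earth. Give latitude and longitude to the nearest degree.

The haversine formula gives a central angle δ ≈ 1.440 rad (82.5°) between the endpoints.
Interpolate at f = 1/5 with slerp weights a = sin((1−f)δ)/sin δ ≈ 0.921, b = sin(fδ)/sin δ ≈ 0.286.
p = a·p₁ + b·p₂ ≈ (0.481, -0.605, -0.635); φ = arcsin(p_z) ≈ -39.42°, λ = atan2(p_y, p_x) ≈ -51.50°.

≈ lat -39°, lon -51°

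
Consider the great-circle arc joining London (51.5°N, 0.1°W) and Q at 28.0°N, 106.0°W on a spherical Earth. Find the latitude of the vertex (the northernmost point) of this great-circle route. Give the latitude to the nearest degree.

The great circle lies in the plane with unit normal n̂ = (p₁ × p₂)/|p₁ × p₂|.
Here n̂_z ≈ -0.542; the vertex latitude is φ_max = arccos|n̂_z| ≈ 57.2°.
Check via Clairaut: cos φ_max = |cos φ₁| · sin C = cos(51.5°)·sin(60.4°) ≈ 0.542, again giving ≈ 57.2°.

≈ 57°N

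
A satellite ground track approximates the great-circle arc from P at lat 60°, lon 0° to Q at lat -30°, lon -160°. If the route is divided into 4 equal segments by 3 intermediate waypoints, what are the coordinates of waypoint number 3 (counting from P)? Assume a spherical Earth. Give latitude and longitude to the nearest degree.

Convert each endpoint to a unit vector on the sphere (x = cos φ cos λ, y = cos φ sin λ, z = sin φ).
The central angle between the endpoints is δ = arccos(p₁·p₂) ≈ 2.568 rad (147.1°).
Interpolate at f = 3/4 with slerp weights a = sin((1−f)δ)/sin δ ≈ 1.103, b = sin(fδ)/sin δ ≈ 1.728.
p = a·p₁ + b·p₂ ≈ (-0.854, -0.512, 0.092); φ = arcsin(p_z) ≈ 5.26°, λ = atan2(p_y, p_x) ≈ -149.08°.

≈ lat 5°, lon -149°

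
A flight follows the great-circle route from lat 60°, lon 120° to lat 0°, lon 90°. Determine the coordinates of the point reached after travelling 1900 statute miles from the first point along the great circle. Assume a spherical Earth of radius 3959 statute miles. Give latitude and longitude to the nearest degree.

≈ lat 35°, lon 102°

Convert each endpoint to a unit vector on the sphere (x = cos φ cos λ, y = cos φ sin λ, z = sin φ).
The central angle between the endpoints is δ = arccos(p₁·p₂) ≈ 1.123 rad (64.3°). The total great-circle distance is δ·R ≈ 1.123 × 3959 ≈ 4446 mi, so the target fraction is f = 1900/4446 ≈ 0.427.
Interpolate at f ≈ 0.427 with slerp weights a = sin((1−f)δ)/sin δ ≈ 0.665, b = sin(fδ)/sin δ ≈ 0.512.
p = a·p₁ + b·p₂ ≈ (-0.166, 0.800, 0.576); φ = arcsin(p_z) ≈ 35.18°, λ = atan2(p_y, p_x) ≈ 101.74°.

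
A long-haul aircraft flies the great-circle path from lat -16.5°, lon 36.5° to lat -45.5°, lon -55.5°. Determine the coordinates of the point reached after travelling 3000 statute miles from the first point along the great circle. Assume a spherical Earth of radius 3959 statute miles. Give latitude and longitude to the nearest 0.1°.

From cos δ = sin φ₁ sin φ₂ + cos φ₁ cos φ₂ cos Δλ, the central angle is δ ≈ 1.391 rad (79.7°). The total great-circle distance is δ·R ≈ 1.391 × 3959 ≈ 5506 mi, so the target fraction is f = 3000/5506 ≈ 0.545.
Interpolate at f ≈ 0.545 with slerp weights a = sin((1−f)δ)/sin δ ≈ 0.601, b = sin(fδ)/sin δ ≈ 0.699.
p = a·p₁ + b·p₂ ≈ (0.741, -0.061, -0.669); φ = arcsin(p_z) ≈ -41.99°, λ = atan2(p_y, p_x) ≈ -4.68°.

≈ lat -42.0°, lon -4.7°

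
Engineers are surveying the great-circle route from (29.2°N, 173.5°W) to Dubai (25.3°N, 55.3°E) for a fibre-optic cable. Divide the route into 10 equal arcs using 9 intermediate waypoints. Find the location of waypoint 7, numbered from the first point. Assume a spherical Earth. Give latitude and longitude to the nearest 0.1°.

≈ (45.3°N, 87.1°E)

The haversine formula gives a central angle δ ≈ 1.887 rad (108.1°) between the endpoints.
Interpolate at f = 7/10 with slerp weights a = sin((1−f)δ)/sin δ ≈ 0.565, b = sin(fδ)/sin δ ≈ 1.020.
p = a·p₁ + b·p₂ ≈ (0.035, 0.702, 0.711); φ = arcsin(p_z) ≈ 45.33°, λ = atan2(p_y, p_x) ≈ 87.13°.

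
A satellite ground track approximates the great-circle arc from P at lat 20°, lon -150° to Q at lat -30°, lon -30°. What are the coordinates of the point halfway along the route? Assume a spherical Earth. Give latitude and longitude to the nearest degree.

The haversine formula gives a central angle δ ≈ 2.187 rad (125.3°) between the endpoints.
Interpolate at f = 1/2 with slerp weights a = sin((1−f)δ)/sin δ ≈ 1.088, b = sin(fδ)/sin δ ≈ 1.088.
p = a·p₁ + b·p₂ ≈ (-0.069, -0.983, -0.172); φ = arcsin(p_z) ≈ -9.90°, λ = atan2(p_y, p_x) ≈ -94.04°.

≈ lat -10°, lon -94°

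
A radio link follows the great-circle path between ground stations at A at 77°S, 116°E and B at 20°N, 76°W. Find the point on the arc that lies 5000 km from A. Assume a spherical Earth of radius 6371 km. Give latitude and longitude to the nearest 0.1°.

Convert each endpoint to a unit vector on the sphere (x = cos φ cos λ, y = cos φ sin λ, z = sin φ).
The central angle between the endpoints is δ = arccos(p₁·p₂) ≈ 2.141 rad (122.7°). The total great-circle distance is δ·R ≈ 2.141 × 6371 ≈ 13642 km, so the target fraction is f = 5000/13642 ≈ 0.367.
Interpolate at f ≈ 0.367 with slerp weights a = sin((1−f)δ)/sin δ ≈ 1.161, b = sin(fδ)/sin δ ≈ 0.840.
p = a·p₁ + b·p₂ ≈ (0.076, -0.531, -0.844); φ = arcsin(p_z) ≈ -57.57°, λ = atan2(p_y, p_x) ≈ -81.81°.

≈ 57.6°S, 81.8°W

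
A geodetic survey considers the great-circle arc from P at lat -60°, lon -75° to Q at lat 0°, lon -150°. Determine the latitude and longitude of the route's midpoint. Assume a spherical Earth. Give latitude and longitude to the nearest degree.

≈ lat -35°, lon -127°

Convert each endpoint to a unit vector on the sphere (x = cos φ cos λ, y = cos φ sin λ, z = sin φ).
The central angle between the endpoints is δ = arccos(p₁·p₂) ≈ 1.441 rad (82.6°).
Interpolate at f = 1/2 with slerp weights a = sin((1−f)δ)/sin δ ≈ 0.665, b = sin(fδ)/sin δ ≈ 0.665.
p = a·p₁ + b·p₂ ≈ (-0.490, -0.654, -0.576); φ = arcsin(p_z) ≈ -35.19°, λ = atan2(p_y, p_x) ≈ -126.85°.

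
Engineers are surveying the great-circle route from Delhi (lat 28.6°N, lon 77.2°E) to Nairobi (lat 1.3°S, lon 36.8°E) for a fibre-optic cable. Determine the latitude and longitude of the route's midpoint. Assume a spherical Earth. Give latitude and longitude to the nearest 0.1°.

Write both endpoints as unit vectors p₁, p₂ with components (cos φ cos λ, cos φ sin λ, sin φ).
The central angle between the endpoints is δ = arccos(p₁·p₂) ≈ 0.853 rad (48.9°).
Interpolate at f = 1/2 with slerp weights a = sin((1−f)δ)/sin δ ≈ 0.549, b = sin(fδ)/sin δ ≈ 0.549.
p = a·p₁ + b·p₂ ≈ (0.546, 0.799, 0.250); φ = arcsin(p_z) ≈ 14.50°, λ = atan2(p_y, p_x) ≈ 55.63°.

≈ lat 14.5°N, lon 55.6°E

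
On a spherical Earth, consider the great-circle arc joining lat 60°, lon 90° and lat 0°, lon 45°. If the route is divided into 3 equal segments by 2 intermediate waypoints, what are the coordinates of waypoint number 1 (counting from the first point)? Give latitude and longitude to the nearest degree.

From cos δ = sin φ₁ sin φ₂ + cos φ₁ cos φ₂ cos Δλ, the central angle is δ ≈ 1.209 rad (69.3°).
Interpolate at f = 1/3 with slerp weights a = sin((1−f)δ)/sin δ ≈ 0.772, b = sin(fδ)/sin δ ≈ 0.419.
p = a·p₁ + b·p₂ ≈ (0.297, 0.682, 0.668); φ = arcsin(p_z) ≈ 41.93°, λ = atan2(p_y, p_x) ≈ 66.51°.

≈ lat 42°, lon 67°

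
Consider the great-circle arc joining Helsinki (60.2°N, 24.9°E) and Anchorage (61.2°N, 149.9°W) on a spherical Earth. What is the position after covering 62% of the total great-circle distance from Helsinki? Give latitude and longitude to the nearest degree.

Convert each endpoint to a unit vector on the sphere (x = cos φ cos λ, y = cos φ sin λ, z = sin φ).
The central angle between the endpoints is δ = arccos(p₁·p₂) ≈ 1.022 rad (58.5°).
Interpolate at f = 0.62 with slerp weights a = sin((1−f)δ)/sin δ ≈ 0.444, b = sin(fδ)/sin δ ≈ 0.694.
p = a·p₁ + b·p₂ ≈ (-0.089, -0.075, 0.993); φ = arcsin(p_z) ≈ 83.32°, λ = atan2(p_y, p_x) ≈ -140.01°.

≈ (83°N, 140°W)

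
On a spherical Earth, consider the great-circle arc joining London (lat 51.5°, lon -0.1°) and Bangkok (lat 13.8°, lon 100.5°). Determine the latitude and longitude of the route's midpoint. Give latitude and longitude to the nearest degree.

≈ lat 44°, lon 65°

From cos δ = sin φ₁ sin φ₂ + cos φ₁ cos φ₂ cos Δλ, the central angle is δ ≈ 1.495 rad (85.7°).
Interpolate at f = 1/2 with slerp weights a = sin((1−f)δ)/sin δ ≈ 0.682, b = sin(fδ)/sin δ ≈ 0.682.
p = a·p₁ + b·p₂ ≈ (0.304, 0.650, 0.696); φ = arcsin(p_z) ≈ 44.13°, λ = atan2(p_y, p_x) ≈ 64.96°.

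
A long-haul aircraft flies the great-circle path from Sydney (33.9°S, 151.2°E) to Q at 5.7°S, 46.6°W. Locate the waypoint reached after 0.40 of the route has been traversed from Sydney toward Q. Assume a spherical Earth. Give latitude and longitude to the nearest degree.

≈ 68°S, 130°W

Write both endpoints as unit vectors p₁, p₂ with components (cos φ cos λ, cos φ sin λ, sin φ).
The central angle between the endpoints is δ = arccos(p₁·p₂) ≈ 2.391 rad (137.0°).
Interpolate at f = 0.40 with slerp weights a = sin((1−f)δ)/sin δ ≈ 1.452, b = sin(fδ)/sin δ ≈ 1.197.
p = a·p₁ + b·p₂ ≈ (-0.237, -0.285, -0.929); φ = arcsin(p_z) ≈ -68.22°, λ = atan2(p_y, p_x) ≈ -129.78°.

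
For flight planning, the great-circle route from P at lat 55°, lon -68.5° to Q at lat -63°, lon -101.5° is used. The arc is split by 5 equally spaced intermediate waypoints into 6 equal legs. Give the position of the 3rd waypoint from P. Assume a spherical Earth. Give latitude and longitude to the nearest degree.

Convert each endpoint to a unit vector on the sphere (x = cos φ cos λ, y = cos φ sin λ, z = sin φ).
The central angle between the endpoints is δ = arccos(p₁·p₂) ≈ 2.108 rad (120.8°).
Interpolate at f = 3/6 with slerp weights a = sin((1−f)δ)/sin δ ≈ 1.012, b = sin(fδ)/sin δ ≈ 1.012.
p = a·p₁ + b·p₂ ≈ (0.121, -0.990, -0.073); φ = arcsin(p_z) ≈ -4.17°, λ = atan2(p_y, p_x) ≈ -83.03°.

≈ lat -4°, lon -83°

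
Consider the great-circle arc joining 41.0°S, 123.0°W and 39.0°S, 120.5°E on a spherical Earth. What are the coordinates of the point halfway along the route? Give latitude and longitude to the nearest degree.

Write both endpoints as unit vectors p₁, p₂ with components (cos φ cos λ, cos φ sin λ, sin φ).
The central angle between the endpoints is δ = arccos(p₁·p₂) ≈ 1.419 rad (81.3°).
Interpolate at f = 1/2 with slerp weights a = sin((1−f)δ)/sin δ ≈ 0.659, b = sin(fδ)/sin δ ≈ 0.659.
p = a·p₁ + b·p₂ ≈ (-0.531, 0.024, -0.847); φ = arcsin(p_z) ≈ -57.90°, λ = atan2(p_y, p_x) ≈ 177.39°.

≈ 58°S, 177°E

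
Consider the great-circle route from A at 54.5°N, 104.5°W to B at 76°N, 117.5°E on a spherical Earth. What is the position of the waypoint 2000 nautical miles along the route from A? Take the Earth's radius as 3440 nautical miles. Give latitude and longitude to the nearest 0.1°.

≈ 82.4°N, 172.5°W

From cos δ = sin φ₁ sin φ₂ + cos φ₁ cos φ₂ cos Δλ, the central angle is δ ≈ 0.815 rad (46.7°). The total great-circle distance is δ·R ≈ 0.815 × 3440 ≈ 2805 nmi, so the target fraction is f = 2000/2805 ≈ 0.713.
Interpolate at f ≈ 0.713 with slerp weights a = sin((1−f)δ)/sin δ ≈ 0.319, b = sin(fδ)/sin δ ≈ 0.754.
p = a·p₁ + b·p₂ ≈ (-0.131, -0.017, 0.991); φ = arcsin(p_z) ≈ 82.43°, λ = atan2(p_y, p_x) ≈ -172.48°.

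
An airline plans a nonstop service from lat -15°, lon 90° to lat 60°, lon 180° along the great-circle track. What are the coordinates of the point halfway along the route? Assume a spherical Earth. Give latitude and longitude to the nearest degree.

≈ lat 29°, lon 117°

The haversine formula gives a central angle δ ≈ 1.797 rad (103.0°) between the endpoints.
Interpolate at f = 1/2 with slerp weights a = sin((1−f)δ)/sin δ ≈ 0.803, b = sin(fδ)/sin δ ≈ 0.803.
p = a·p₁ + b·p₂ ≈ (-0.401, 0.775, 0.487); φ = arcsin(p_z) ≈ 29.17°, λ = atan2(p_y, p_x) ≈ 117.37°.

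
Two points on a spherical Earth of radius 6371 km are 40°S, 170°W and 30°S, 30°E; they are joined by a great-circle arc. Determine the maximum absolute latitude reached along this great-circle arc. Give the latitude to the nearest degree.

≈ 76°S

The great circle lies in the plane with unit normal n̂ = (p₁ × p₂)/|p₁ × p₂|.
Here n̂_z ≈ -0.238; the vertex latitude is φ_max = arccos|n̂_z| ≈ 76.2°.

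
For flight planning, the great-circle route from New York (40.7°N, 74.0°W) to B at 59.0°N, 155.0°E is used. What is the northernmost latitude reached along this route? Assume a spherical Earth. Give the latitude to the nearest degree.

The great circle lies in the plane with unit normal n̂ = (p₁ × p₂)/|p₁ × p₂|.
Here n̂_z ≈ -0.309; the vertex latitude is φ_max = arccos|n̂_z| ≈ 72.0°.
Check via Clairaut: cos φ_max = |cos φ₁| · sin C = cos(40.7°)·sin(24.1°) ≈ 0.309, again giving ≈ 72.0°.

≈ 72°N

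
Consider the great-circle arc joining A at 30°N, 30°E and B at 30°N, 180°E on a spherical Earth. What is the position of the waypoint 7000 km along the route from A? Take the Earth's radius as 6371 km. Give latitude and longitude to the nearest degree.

From cos δ = sin φ₁ sin φ₂ + cos φ₁ cos φ₂ cos Δλ, the central angle is δ ≈ 1.982 rad (113.5°). The total great-circle distance is δ·R ≈ 1.982 × 6371 ≈ 12626 km, so the target fraction is f = 7000/12626 ≈ 0.554.
Interpolate at f ≈ 0.554 with slerp weights a = sin((1−f)δ)/sin δ ≈ 0.843, b = sin(fδ)/sin δ ≈ 0.972.
p = a·p₁ + b·p₂ ≈ (-0.209, 0.365, 0.907); φ = arcsin(p_z) ≈ 65.12°, λ = atan2(p_y, p_x) ≈ 119.82°.

≈ 65°N, 120°E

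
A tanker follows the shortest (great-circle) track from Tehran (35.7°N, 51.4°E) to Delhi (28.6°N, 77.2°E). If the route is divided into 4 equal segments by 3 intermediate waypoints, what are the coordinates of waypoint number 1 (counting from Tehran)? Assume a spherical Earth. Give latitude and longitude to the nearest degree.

Write both endpoints as unit vectors p₁, p₂ with components (cos φ cos λ, cos φ sin λ, sin φ).
The central angle between the endpoints is δ = arccos(p₁·p₂) ≈ 0.399 rad (22.9°).
Interpolate at f = 1/4 with slerp weights a = sin((1−f)δ)/sin δ ≈ 0.759, b = sin(fδ)/sin δ ≈ 0.256.
p = a·p₁ + b·p₂ ≈ (0.434, 0.701, 0.566); φ = arcsin(p_z) ≈ 34.44°, λ = atan2(p_y, p_x) ≈ 58.22°.

≈ 34°N, 58°E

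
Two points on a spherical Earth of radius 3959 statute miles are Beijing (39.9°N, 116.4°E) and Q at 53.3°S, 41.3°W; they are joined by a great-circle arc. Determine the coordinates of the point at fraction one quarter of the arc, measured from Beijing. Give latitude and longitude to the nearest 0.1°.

≈ 6.9°N, 91.3°E

Write both endpoints as unit vectors p₁, p₂ with components (cos φ cos λ, cos φ sin λ, sin φ).
The central angle between the endpoints is δ = arccos(p₁·p₂) ≈ 2.789 rad (159.8°).
Interpolate at f = 1/4 with slerp weights a = sin((1−f)δ)/sin δ ≈ 2.512, b = sin(fδ)/sin δ ≈ 1.859.
p = a·p₁ + b·p₂ ≈ (-0.022, 0.993, 0.120); φ = arcsin(p_z) ≈ 6.91°, λ = atan2(p_y, p_x) ≈ 91.26°.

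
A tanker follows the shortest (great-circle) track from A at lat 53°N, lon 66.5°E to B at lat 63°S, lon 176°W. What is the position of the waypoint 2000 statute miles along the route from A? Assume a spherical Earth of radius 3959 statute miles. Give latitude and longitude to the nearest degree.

Convert each endpoint to a unit vector on the sphere (x = cos φ cos λ, y = cos φ sin λ, z = sin φ).
The central angle between the endpoints is δ = arccos(p₁·p₂) ≈ 2.564 rad (146.9°). The total great-circle distance is δ·R ≈ 2.564 × 3959 ≈ 10151 mi, so the target fraction is f = 2000/10151 ≈ 0.197.
Interpolate at f ≈ 0.197 with slerp weights a = sin((1−f)δ)/sin δ ≈ 1.618, b = sin(fδ)/sin δ ≈ 0.886.
p = a·p₁ + b·p₂ ≈ (-0.013, 0.865, 0.502); φ = arcsin(p_z) ≈ 30.14°, λ = atan2(p_y, p_x) ≈ 90.88°.

≈ lat 30°N, lon 91°E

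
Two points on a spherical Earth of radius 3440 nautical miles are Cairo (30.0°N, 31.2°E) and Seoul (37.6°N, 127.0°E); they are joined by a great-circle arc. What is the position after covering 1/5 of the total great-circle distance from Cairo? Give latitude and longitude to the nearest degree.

Write both endpoints as unit vectors p₁, p₂ with components (cos φ cos λ, cos φ sin λ, sin φ).
The central angle between the endpoints is δ = arccos(p₁·p₂) ≈ 1.333 rad (76.4°).
Interpolate at f = 1/5 with slerp weights a = sin((1−f)δ)/sin δ ≈ 0.901, b = sin(fδ)/sin δ ≈ 0.271.
p = a·p₁ + b·p₂ ≈ (0.538, 0.576, 0.616); φ = arcsin(p_z) ≈ 38.01°, λ = atan2(p_y, p_x) ≈ 46.93°.

≈ (38°N, 47°E)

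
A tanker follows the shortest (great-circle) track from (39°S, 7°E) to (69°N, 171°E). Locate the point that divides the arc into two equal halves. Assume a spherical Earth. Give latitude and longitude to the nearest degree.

Write both endpoints as unit vectors p₁, p₂ with components (cos φ cos λ, cos φ sin λ, sin φ).
The central angle between the endpoints is δ = arccos(p₁·p₂) ≈ 2.597 rad (148.8°).
Interpolate at f = 1/2 with slerp weights a = sin((1−f)δ)/sin δ ≈ 1.858, b = sin(fδ)/sin δ ≈ 1.858.
p = a·p₁ + b·p₂ ≈ (0.776, 0.280, 0.565); φ = arcsin(p_z) ≈ 34.43°, λ = atan2(p_y, p_x) ≈ 19.86°.

≈ (34°N, 20°E)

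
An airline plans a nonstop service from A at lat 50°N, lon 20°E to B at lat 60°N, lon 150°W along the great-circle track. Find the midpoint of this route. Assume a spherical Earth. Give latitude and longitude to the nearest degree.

≈ lat 84°N, lon 10°W

The haversine formula gives a central angle δ ≈ 1.217 rad (69.7°) between the endpoints.
Interpolate at f = 1/2 with slerp weights a = sin((1−f)δ)/sin δ ≈ 0.609, b = sin(fδ)/sin δ ≈ 0.609.
p = a·p₁ + b·p₂ ≈ (0.104, -0.018, 0.994); φ = arcsin(p_z) ≈ 83.93°, λ = atan2(p_y, p_x) ≈ -10.00°.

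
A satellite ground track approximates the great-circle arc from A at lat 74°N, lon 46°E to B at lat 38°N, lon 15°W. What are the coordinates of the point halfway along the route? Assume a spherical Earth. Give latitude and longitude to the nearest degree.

Convert each endpoint to a unit vector on the sphere (x = cos φ cos λ, y = cos φ sin λ, z = sin φ).
The central angle between the endpoints is δ = arccos(p₁·p₂) ≈ 0.799 rad (45.8°).
Interpolate at f = 1/2 with slerp weights a = sin((1−f)δ)/sin δ ≈ 0.543, b = sin(fδ)/sin δ ≈ 0.543.
p = a·p₁ + b·p₂ ≈ (0.517, -0.003, 0.856); φ = arcsin(p_z) ≈ 58.86°, λ = atan2(p_y, p_x) ≈ -0.34°.

≈ lat 59°N, lon 0°E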